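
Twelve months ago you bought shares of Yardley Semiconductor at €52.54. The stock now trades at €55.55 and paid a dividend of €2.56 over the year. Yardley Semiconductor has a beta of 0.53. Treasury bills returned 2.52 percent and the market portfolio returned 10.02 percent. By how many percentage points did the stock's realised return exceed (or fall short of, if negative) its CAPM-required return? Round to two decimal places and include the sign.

Realised HPR = (P1 + D1 − P0) / P0 = (55.55 + 2.56 − 52.54) / 52.54 = 5.57 / 52.54 = 10.6014%
MRP = 10.02% − 2.52% = 7.50%
CAPM required = R_f + β·MRP = 2.52% + 0.53 × 7.50% = 6.4950%
α = realised − required = 10.6014% − 6.4950% = +4.11%

+4.11%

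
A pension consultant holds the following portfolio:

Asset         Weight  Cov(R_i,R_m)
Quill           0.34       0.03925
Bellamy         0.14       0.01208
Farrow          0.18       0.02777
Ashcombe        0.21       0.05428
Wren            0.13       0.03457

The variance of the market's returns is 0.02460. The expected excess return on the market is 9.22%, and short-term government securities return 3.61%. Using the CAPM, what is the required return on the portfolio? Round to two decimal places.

β_Quill = 0.03925 / 0.02460 = 1.5955
β_Bellamy = 0.01208 / 0.02460 = 0.4911
β_Farrow = 0.02777 / 0.02460 = 1.1289
β_Ashcombe = 0.05428 / 0.02460 = 2.2065
β_Wren = 0.03457 / 0.02460 = 1.4053
β_P = Σ w_i β_i = 0.34×1.5955 + 0.14×0.4911 + 0.18×1.1289 + 0.21×2.2065 + 0.13×1.4053 = 1.4605
E(R_P) = R_f + β_P × MRP = 3.61% + 1.4605 × 9.22% = 17.08%

17.08%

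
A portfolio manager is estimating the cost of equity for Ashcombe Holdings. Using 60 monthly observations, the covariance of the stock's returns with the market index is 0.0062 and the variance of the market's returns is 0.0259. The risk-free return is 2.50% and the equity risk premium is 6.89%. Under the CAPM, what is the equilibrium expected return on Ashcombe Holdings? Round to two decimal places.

4.15%

β = Cov(R_i, R_m) / Var(R_m) = 0.0062 / 0.0259 = 0.2394
E(R) = R_f + β × MRP = 2.50% + 0.2394 × 6.89% = 4.15%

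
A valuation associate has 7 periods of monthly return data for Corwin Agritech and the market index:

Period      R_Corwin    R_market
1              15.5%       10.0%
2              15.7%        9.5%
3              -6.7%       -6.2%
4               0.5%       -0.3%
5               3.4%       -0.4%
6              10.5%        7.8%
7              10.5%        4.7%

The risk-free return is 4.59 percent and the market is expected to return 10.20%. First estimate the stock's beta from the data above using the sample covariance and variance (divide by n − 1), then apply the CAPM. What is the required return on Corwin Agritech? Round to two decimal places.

12.13%

Mean R_i = (15.5 + 15.7 − 6.7 + 0.5 + 3.4 + 10.5 + 10.5) / 7 = 7.0571%
Mean R_m = (10.0 + 9.5 − 6.2 − 0.3 − 0.4 + 7.8 + 4.7) / 7 = 3.5857%
Σ(R_i − R̄_i)(R_m − R̄_m) = 298.2957  ⇒  Cov = 298.2957 / 6 = 49.7160
Σ(R_m − R̄_m)² = 221.8686  ⇒  Var(R_m) = 221.8686 / 6 = 36.9781
β = Cov / Var(R_m) = 49.7160 / 36.9781 = 1.3445
MRP = 10.20% − 4.59% = 5.61%
E(R) = R_f + β × MRP = 4.59% + 1.3445 × 5.61% = 12.13%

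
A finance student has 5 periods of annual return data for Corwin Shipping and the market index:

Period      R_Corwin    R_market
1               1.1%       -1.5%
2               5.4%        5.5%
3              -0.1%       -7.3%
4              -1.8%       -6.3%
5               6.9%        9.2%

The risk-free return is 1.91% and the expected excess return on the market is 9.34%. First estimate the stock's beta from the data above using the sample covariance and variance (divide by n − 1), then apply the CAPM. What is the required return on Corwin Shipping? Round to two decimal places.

6.56%

Mean R_i = (1.1 + 5.4 − 0.1 − 1.8 + 6.9) / 5 = 2.3000%
Mean R_m = (-1.5 + 5.5 − 7.3 − 6.3 + 9.2) / 5 = -0.0800%
Σ(R_i − R̄_i)(R_m − R̄_m) = 104.5200  ⇒  Cov = 104.5200 / 4 = 26.1300
Σ(R_m − R̄_m)² = 210.0880  ⇒  Var(R_m) = 210.0880 / 4 = 52.5220
β = Cov / Var(R_m) = 26.1300 / 52.5220 = 0.4975
E(R) = R_f + β × MRP = 1.91% + 0.4975 × 9.34% = 6.56%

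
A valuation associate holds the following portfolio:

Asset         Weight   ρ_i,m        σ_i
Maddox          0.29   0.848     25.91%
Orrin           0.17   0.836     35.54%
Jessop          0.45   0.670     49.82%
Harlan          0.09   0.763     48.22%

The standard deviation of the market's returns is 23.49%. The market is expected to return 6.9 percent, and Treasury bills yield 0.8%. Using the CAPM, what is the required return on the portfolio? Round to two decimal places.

β_Maddox = 0.848 × 25.91% / 23.49% = 0.9354
β_Orrin = 0.836 × 35.54% / 23.49% = 1.2649
β_Jessop = 0.670 × 49.82% / 23.49% = 1.4210
β_Harlan = 0.763 × 48.22% / 23.49% = 1.5663
β_P = Σ w_i β_i = 0.29×0.9354 + 0.17×1.2649 + 0.45×1.4210 + 0.09×1.5663 = 1.2667
MRP = 6.9% − 0.8% = 6.10%
E(R_P) = R_f + β_P × MRP = 0.8% + 1.2667 × 6.1% = 8.53%

8.53%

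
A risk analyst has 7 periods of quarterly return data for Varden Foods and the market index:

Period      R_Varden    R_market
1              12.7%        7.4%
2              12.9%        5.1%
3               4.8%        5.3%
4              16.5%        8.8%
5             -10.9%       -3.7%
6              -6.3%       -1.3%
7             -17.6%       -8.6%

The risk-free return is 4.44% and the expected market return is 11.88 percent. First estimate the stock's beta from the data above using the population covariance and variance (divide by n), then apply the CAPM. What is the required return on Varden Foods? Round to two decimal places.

19.46%

Mean R_i = (12.7 + 12.9 + 4.8 + 16.5 − 10.9 − 6.3 − 17.6) / 7 = 1.7286%
Mean R_m = (7.4 + 5.1 + 5.3 + 8.8 − 3.7 − 1.3 − 8.6) / 7 = 1.8571%
Σ(R_i − R̄_i)(R_m − R̄_m) = 507.8186  ⇒  Cov = 507.8186 / 7 = 72.5455
Σ(R_m − R̄_m)² = 251.4971  ⇒  Var(R_m) = 251.4971 / 7 = 35.9282
β = Cov / Var(R_m) = 72.5455 / 35.9282 = 2.0192
MRP = 11.88% − 4.44% = 7.44%
E(R) = R_f + β × MRP = 4.44% + 2.0192 × 7.44% = 19.46%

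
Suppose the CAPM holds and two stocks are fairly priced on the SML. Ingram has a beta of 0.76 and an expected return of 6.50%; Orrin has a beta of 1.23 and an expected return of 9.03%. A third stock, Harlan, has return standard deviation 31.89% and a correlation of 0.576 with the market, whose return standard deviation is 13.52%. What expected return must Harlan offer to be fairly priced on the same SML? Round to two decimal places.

MRP = (9.03% − 6.50%) / (1.23 − 0.76) = 5.3830%
R_f = 6.50% − 0.76 × 5.3830% = 2.4089%
β_Harlan = ρ·σ_i/σ_m = 0.576 × 31.89 / 13.52 = 1.3586
E(R_Harlan) = R_f + β × MRP = 2.4089% + 1.3586 × 5.3830% = 9.72%

9.72%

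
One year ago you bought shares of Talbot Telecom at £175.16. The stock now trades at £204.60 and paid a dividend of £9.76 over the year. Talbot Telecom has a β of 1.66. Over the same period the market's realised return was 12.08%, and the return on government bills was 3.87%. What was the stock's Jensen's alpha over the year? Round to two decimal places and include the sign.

Realised HPR = (P1 + D1 − P0) / P0 = (204.60 + 9.76 − 175.16) / 175.16 = 39.20 / 175.16 = 22.3795%
MRP = 12.08% − 3.87% = 8.21%
CAPM required = R_f + β·MRP = 3.87% + 1.66 × 8.21% = 17.4986%
α = realised − required = 22.3795% − 17.4986% = +4.88%

+4.88%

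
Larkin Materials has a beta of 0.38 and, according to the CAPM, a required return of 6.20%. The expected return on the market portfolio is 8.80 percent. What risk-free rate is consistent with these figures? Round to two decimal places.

E(R) = R_f + β(E(R_m) − R_f) = R_f(1 − β) + β·E(R_m)
6.20% = R_f × (1 − 0.38) + 0.38 × 8.80%
6.20% = R_f × 0.62 + 3.3440%
R_f = (6.20% − 3.3440%) / 0.62 = 4.61%

4.61%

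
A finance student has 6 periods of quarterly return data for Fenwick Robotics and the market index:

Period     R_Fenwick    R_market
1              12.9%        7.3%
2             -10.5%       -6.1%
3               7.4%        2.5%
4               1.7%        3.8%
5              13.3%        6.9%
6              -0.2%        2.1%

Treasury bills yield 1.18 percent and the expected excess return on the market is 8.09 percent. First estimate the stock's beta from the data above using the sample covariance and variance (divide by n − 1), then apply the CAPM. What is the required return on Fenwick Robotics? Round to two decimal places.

Mean R_i = (12.9 − 10.5 + 7.4 + 1.7 + 13.3 − 0.2) / 6 = 4.1000%
Mean R_m = (7.3 − 6.1 + 2.5 + 3.8 + 6.9 + 2.1) / 6 = 2.7500%
Σ(R_i − R̄_i)(R_m − R̄_m) = 206.8800  ⇒  Cov = 206.8800 / 5 = 41.3760
Σ(R_m − R̄_m)² = 117.8350  ⇒  Var(R_m) = 117.8350 / 5 = 23.5670
β = Cov / Var(R_m) = 41.3760 / 23.5670 = 1.7557
E(R) = R_f + β × MRP = 1.18% + 1.7557 × 8.09% = 15.38%

15.38%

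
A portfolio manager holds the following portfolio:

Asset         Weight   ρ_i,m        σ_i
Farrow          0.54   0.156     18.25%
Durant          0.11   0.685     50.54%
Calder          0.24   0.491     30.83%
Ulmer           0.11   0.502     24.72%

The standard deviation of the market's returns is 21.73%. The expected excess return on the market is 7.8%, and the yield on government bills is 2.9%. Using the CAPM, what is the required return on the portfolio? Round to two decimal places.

6.61%

β_Farrow = 0.156 × 18.25% / 21.73% = 0.1310
β_Durant = 0.685 × 50.54% / 21.73% = 1.5932
β_Calder = 0.491 × 30.83% / 21.73% = 0.6966
β_Ulmer = 0.502 × 24.72% / 21.73% = 0.5711
β_P = Σ w_i β_i = 0.54×0.1310 + 0.11×1.5932 + 0.24×0.6966 + 0.11×0.5711 = 0.4760
E(R_P) = R_f + β_P × MRP = 2.9% + 0.4760 × 7.8% = 6.61%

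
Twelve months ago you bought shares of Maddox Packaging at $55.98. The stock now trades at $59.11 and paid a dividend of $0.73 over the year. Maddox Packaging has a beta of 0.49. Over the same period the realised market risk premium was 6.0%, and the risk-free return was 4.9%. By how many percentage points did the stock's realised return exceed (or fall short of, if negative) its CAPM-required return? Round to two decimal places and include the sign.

-0.94%

Realised HPR = (P1 + D1 − P0) / P0 = (59.11 + 0.73 − 55.98) / 55.98 = 3.86 / 55.98 = 6.8953%
CAPM required = R_f + β·MRP = 4.9% + 0.49 × 6.0% = 7.8400%
α = realised − required = 6.8953% − 7.8400% = -0.94%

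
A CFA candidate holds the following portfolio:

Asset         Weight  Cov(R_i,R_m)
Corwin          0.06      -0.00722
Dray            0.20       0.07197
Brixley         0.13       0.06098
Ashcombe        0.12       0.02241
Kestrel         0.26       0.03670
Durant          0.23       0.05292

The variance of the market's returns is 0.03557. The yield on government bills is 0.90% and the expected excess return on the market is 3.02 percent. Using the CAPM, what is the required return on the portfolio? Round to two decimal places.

4.83%

β_Corwin = -0.00722 / 0.03557 = -0.2030
β_Dray = 0.07197 / 0.03557 = 2.0233
β_Brixley = 0.06098 / 0.03557 = 1.7144
β_Ashcombe = 0.02241 / 0.03557 = 0.6300
β_Kestrel = 0.03670 / 0.03557 = 1.0318
β_Durant = 0.05292 / 0.03557 = 1.4878
β_P = Σ w_i β_i = 0.06×-0.2030 + 0.20×2.0233 + 0.13×1.7144 + 0.12×0.6300 + 0.26×1.0318 + 0.23×1.4878 = 1.3014
E(R_P) = R_f + β_P × MRP = 0.90% + 1.3014 × 3.02% = 4.83%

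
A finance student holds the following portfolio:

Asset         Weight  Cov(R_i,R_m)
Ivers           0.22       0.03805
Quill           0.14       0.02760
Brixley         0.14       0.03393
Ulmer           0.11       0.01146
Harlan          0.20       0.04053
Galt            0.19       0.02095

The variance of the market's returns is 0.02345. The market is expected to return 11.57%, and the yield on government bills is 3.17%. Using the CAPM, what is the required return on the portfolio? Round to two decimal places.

β_Ivers = 0.03805 / 0.02345 = 1.6226
β_Quill = 0.02760 / 0.02345 = 1.1770
β_Brixley = 0.03393 / 0.02345 = 1.4469
β_Ulmer = 0.01146 / 0.02345 = 0.4887
β_Harlan = 0.04053 / 0.02345 = 1.7284
β_Galt = 0.02095 / 0.02345 = 0.8934
β_P = Σ w_i β_i = 0.22×1.6226 + 0.14×1.1770 + 0.14×1.4469 + 0.11×0.4887 + 0.20×1.7284 + 0.19×0.8934 = 1.2935
MRP = 11.57% − 3.17% = 8.40%
E(R_P) = R_f + β_P × MRP = 3.17% + 1.2935 × 8.40% = 14.04%

14.04%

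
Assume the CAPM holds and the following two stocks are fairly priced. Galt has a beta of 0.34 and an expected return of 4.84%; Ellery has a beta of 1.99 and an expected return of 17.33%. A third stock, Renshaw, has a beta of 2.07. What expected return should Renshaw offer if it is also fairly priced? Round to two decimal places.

17.94%

MRP (SML slope) = (17.33% − 4.84%) / (1.99 − 0.34) = 12.49% / 1.65 = 7.5697%
R_f (intercept) = 4.84% − 0.34 × 7.5697% = 2.2663%
E(R_Renshaw) = R_f + β × MRP = 2.2663% + 2.07 × 7.5697% = 17.94%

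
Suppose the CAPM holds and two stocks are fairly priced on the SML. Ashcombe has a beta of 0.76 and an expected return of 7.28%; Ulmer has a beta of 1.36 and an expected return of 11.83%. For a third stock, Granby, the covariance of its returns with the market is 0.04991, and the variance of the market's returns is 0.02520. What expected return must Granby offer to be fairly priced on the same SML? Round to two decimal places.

MRP = (11.83% − 7.28%) / (1.36 − 0.76) = 7.5833%
R_f = 7.28% − 0.76 × 7.5833% = 1.5167%
β_Granby = Cov / Var(R_m) = 0.04991 / 0.02520 = 1.9806
E(R_Granby) = R_f + β × MRP = 1.5167% + 1.9806 × 7.5833% = 16.54%

16.54%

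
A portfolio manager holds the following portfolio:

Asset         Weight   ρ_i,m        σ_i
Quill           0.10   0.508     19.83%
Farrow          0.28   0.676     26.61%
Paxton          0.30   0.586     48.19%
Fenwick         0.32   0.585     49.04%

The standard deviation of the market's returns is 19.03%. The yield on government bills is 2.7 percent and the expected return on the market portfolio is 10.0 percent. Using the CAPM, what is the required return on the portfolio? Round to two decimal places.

11.79%

β_Quill = 0.508 × 19.83% / 19.03% = 0.5294
β_Farrow = 0.676 × 26.61% / 19.03% = 0.9453
β_Paxton = 0.586 × 48.19% / 19.03% = 1.4839
β_Fenwick = 0.585 × 49.04% / 19.03% = 1.5075
β_P = Σ w_i β_i = 0.10×0.5294 + 0.28×0.9453 + 0.30×1.4839 + 0.32×1.5075 = 1.2452
MRP = 10.0% − 2.7% = 7.30%
E(R_P) = R_f + β_P × MRP = 2.7% + 1.2452 × 7.3% = 11.79%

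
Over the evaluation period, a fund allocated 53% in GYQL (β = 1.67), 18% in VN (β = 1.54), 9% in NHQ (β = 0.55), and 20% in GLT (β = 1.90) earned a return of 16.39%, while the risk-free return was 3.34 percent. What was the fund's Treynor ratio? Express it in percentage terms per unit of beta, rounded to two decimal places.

8.20%

β_P = 0.53×1.67 + 0.18×1.54 + 0.09×0.55 + 0.20×1.90 = 1.5918
Treynor = (R_P − R_f) / β_P = (16.39% − 3.34%) / 1.5918 = 13.05% / 1.5918 = 8.20%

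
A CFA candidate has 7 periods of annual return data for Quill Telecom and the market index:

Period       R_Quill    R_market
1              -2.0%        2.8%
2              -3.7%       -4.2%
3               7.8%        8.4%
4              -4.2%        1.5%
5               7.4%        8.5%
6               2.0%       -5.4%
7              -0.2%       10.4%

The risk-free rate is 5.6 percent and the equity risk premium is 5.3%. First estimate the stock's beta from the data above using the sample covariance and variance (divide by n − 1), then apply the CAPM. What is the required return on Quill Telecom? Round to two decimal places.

7.75%

Mean R_i = (-2.0 − 3.7 + 7.8 − 4.2 + 7.4 + 2.0 − 0.2) / 7 = 1.0143%
Mean R_m = (2.8 − 4.2 + 8.4 + 1.5 + 8.5 − 5.4 + 10.4) / 7 = 3.1429%
Σ(R_i − R̄_i)(R_m − R̄_m) = 96.8657  ⇒  Cov = 96.8657 / 6 = 16.1443
Σ(R_m − R̄_m)² = 238.7171  ⇒  Var(R_m) = 238.7171 / 6 = 39.7862
β = Cov / Var(R_m) = 16.1443 / 39.7862 = 0.4058
E(R) = R_f + β × MRP = 5.6% + 0.4058 × 5.3% = 7.75%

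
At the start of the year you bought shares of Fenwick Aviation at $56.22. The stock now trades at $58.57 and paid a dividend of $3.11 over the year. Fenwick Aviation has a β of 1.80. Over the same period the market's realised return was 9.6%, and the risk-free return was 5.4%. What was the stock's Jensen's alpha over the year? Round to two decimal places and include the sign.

Realised HPR = (P1 + D1 − P0) / P0 = (58.57 + 3.11 − 56.22) / 56.22 = 5.46 / 56.22 = 9.7118%
MRP = 9.6% − 5.4% = 4.20%
CAPM required = R_f + β·MRP = 5.4% + 1.80 × 4.2% = 12.9600%
α = realised − required = 9.7118% − 12.9600% = -3.25%

-3.25%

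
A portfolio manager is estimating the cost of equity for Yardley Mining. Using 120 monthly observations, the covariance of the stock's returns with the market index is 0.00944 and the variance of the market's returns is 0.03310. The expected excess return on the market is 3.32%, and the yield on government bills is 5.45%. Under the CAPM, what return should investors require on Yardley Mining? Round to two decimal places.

6.40%

β = Cov(R_i, R_m) / Var(R_m) = 0.00944 / 0.03310 = 0.2852
E(R) = R_f + β × MRP = 5.45% + 0.2852 × 3.32% = 6.40%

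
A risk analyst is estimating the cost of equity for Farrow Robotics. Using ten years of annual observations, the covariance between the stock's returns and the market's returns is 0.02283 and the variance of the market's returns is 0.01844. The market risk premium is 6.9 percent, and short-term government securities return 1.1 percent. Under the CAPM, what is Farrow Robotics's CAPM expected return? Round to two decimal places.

β = Cov(R_i, R_m) / Var(R_m) = 0.02283 / 0.01844 = 1.2381
E(R) = R_f + β × MRP = 1.1% + 1.2381 × 6.9% = 9.64%

9.64%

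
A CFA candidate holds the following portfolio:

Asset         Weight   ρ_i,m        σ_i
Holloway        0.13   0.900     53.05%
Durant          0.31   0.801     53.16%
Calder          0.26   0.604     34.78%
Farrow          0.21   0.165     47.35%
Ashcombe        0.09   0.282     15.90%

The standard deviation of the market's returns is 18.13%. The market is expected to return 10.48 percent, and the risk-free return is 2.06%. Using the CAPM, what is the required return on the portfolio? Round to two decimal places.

β_Holloway = 0.900 × 53.05% / 18.13% = 2.6335
β_Durant = 0.801 × 53.16% / 18.13% = 2.3487
β_Calder = 0.604 × 34.78% / 18.13% = 1.1587
β_Farrow = 0.165 × 47.35% / 18.13% = 0.4309
β_Ashcombe = 0.282 × 15.90% / 18.13% = 0.2473
β_P = Σ w_i β_i = 0.13×2.6335 + 0.31×2.3487 + 0.26×1.1587 + 0.21×0.4309 + 0.09×0.2473 = 1.4845
MRP = 10.48% − 2.06% = 8.42%
E(R_P) = R_f + β_P × MRP = 2.06% + 1.4845 × 8.42% = 14.56%

14.56%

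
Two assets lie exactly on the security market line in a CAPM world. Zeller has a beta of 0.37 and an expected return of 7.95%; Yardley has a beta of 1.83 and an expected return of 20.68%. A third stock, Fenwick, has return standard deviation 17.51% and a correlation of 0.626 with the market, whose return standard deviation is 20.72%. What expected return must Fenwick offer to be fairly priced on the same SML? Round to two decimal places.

MRP = (20.68% − 7.95%) / (1.83 − 0.37) = 8.7192%
R_f = 7.95% − 0.37 × 8.7192% = 4.7239%
β_Fenwick = ρ·σ_i/σ_m = 0.626 × 17.51 / 20.72 = 0.5290
E(R_Fenwick) = R_f + β × MRP = 4.7239% + 0.5290 × 8.7192% = 9.34%

9.34%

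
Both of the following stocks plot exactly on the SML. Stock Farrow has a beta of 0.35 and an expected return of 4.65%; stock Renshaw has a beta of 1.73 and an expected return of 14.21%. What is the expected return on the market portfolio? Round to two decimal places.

9.15%

Both satisfy E(R) = R_f + β·MRP, so the slope of the SML is
MRP = (14.21% − 4.65%) / (1.73 − 0.35) = 9.56% / 1.38 = 6.9275%
R_f = E(R_Farrow) − β_Farrow·MRP = 4.65% − 0.35 × 6.9275% = 2.2254%
E(R_m) = R_f + MRP = 2.2254% + 6.9275% = 9.15%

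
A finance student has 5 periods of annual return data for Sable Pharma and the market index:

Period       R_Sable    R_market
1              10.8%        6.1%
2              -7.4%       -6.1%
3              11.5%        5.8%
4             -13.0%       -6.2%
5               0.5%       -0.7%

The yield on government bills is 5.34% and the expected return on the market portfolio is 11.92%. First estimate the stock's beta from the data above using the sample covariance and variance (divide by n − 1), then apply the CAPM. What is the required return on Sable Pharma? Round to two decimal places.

Mean R_i = (10.8 − 7.4 + 11.5 − 13.0 + 0.5) / 5 = 0.4800%
Mean R_m = (6.1 − 6.1 + 5.8 − 6.2 − 0.7) / 5 = -0.2200%
Σ(R_i − R̄_i)(R_m − R̄_m) = 258.4980  ⇒  Cov = 258.4980 / 4 = 64.6245
Σ(R_m − R̄_m)² = 146.7480  ⇒  Var(R_m) = 146.7480 / 4 = 36.6870
β = Cov / Var(R_m) = 64.6245 / 36.6870 = 1.7615
MRP = 11.92% − 5.34% = 6.58%
E(R) = R_f + β × MRP = 5.34% + 1.7615 × 6.58% = 16.93%

16.93%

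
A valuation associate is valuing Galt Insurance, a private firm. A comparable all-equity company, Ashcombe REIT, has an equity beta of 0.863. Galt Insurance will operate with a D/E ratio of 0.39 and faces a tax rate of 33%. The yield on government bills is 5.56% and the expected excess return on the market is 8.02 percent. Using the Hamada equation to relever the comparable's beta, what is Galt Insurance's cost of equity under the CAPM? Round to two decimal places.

14.29%

β_L = β_U × [1 + (1 − t)(D/E)] = 0.863 × [1 + (1 − 0.33) × 0.39]
    = 0.863 × [1 + 0.67 × 0.39] = 0.863 × 1.2613 = 1.0885
E(R) = R_f + β_L × MRP = 5.56% + 1.0885 × 8.02% = 14.29%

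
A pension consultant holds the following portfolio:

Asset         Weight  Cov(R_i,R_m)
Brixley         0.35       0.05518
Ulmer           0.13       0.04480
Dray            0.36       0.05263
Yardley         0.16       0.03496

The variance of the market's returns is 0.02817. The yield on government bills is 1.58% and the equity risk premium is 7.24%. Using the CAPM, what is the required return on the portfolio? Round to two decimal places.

14.35%

β_Brixley = 0.05518 / 0.02817 = 1.9588
β_Ulmer = 0.04480 / 0.02817 = 1.5903
β_Dray = 0.05263 / 0.02817 = 1.8683
β_Yardley = 0.03496 / 0.02817 = 1.2410
β_P = Σ w_i β_i = 0.35×1.9588 + 0.13×1.5903 + 0.36×1.8683 + 0.16×1.2410 = 1.7635
E(R_P) = R_f + β_P × MRP = 1.58% + 1.7635 × 7.24% = 14.35%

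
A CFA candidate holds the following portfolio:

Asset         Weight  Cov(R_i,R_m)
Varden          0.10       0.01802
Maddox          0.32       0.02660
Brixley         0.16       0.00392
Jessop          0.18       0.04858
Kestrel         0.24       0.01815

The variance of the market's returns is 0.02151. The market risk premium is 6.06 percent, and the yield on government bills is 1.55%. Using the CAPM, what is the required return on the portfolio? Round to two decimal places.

8.32%

β_Varden = 0.01802 / 0.02151 = 0.8377
β_Maddox = 0.02660 / 0.02151 = 1.2366
β_Brixley = 0.00392 / 0.02151 = 0.1822
β_Jessop = 0.04858 / 0.02151 = 2.2585
β_Kestrel = 0.01815 / 0.02151 = 0.8438
β_P = Σ w_i β_i = 0.10×0.8377 + 0.32×1.2366 + 0.16×0.1822 + 0.18×2.2585 + 0.24×0.8438 = 1.1177
E(R_P) = R_f + β_P × MRP = 1.55% + 1.1177 × 6.06% = 8.32%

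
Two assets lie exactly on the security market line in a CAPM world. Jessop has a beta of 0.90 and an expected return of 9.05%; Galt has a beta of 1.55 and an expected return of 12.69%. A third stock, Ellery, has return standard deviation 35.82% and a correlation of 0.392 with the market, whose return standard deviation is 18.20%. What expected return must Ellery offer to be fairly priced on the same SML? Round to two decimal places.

8.33%

MRP = (12.69% − 9.05%) / (1.55 − 0.90) = 5.6000%
R_f = 9.05% − 0.90 × 5.6000% = 4.0100%
β_Ellery = ρ·σ_i/σ_m = 0.392 × 35.82 / 18.20 = 0.7715
E(R_Ellery) = R_f + β × MRP = 4.0100% + 0.7715 × 5.6000% = 8.33%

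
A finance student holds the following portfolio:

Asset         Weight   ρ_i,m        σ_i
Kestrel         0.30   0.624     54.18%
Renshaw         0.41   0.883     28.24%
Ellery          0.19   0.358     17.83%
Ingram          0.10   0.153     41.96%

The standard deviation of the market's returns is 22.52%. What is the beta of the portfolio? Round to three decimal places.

β_Kestrel = 0.624 × 54.18% / 22.52% = 1.5013
β_Renshaw = 0.883 × 28.24% / 22.52% = 1.1073
β_Ellery = 0.358 × 17.83% / 22.52% = 0.2834
β_Ingram = 0.153 × 41.96% / 22.52% = 0.2851
β_P = Σ w_i β_i = 0.30×1.5013 + 0.41×1.1073 + 0.19×0.2834 + 0.10×0.2851 = 0.9867

0.987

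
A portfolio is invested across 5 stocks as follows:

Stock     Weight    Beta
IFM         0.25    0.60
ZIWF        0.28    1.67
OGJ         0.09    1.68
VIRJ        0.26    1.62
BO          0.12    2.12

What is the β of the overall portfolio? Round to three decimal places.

β_P = Σ w_i β_i = 0.25×0.60 + 0.28×1.67 + 0.09×1.68 + 0.26×1.62 + 0.12×2.12 = 1.4444

1.444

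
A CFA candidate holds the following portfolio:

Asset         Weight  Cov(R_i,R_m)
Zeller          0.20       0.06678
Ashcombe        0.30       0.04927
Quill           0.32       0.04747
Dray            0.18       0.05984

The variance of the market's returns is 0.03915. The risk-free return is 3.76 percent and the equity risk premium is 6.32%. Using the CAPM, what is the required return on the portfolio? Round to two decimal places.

β_Zeller = 0.06678 / 0.03915 = 1.7057
β_Ashcombe = 0.04927 / 0.03915 = 1.2585
β_Quill = 0.04747 / 0.03915 = 1.2125
β_Dray = 0.05984 / 0.03915 = 1.5285
β_P = Σ w_i β_i = 0.20×1.7057 + 0.30×1.2585 + 0.32×1.2125 + 0.18×1.5285 = 1.3818
E(R_P) = R_f + β_P × MRP = 3.76% + 1.3818 × 6.32% = 12.49%

12.49%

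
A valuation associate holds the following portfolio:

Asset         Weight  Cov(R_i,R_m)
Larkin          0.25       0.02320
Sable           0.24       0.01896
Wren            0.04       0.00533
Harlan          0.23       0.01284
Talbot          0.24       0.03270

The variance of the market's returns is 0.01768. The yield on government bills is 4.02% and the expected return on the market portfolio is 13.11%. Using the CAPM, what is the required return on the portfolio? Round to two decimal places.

15.00%

β_Larkin = 0.02320 / 0.01768 = 1.3122
β_Sable = 0.01896 / 0.01768 = 1.0724
β_Wren = 0.00533 / 0.01768 = 0.3015
β_Harlan = 0.01284 / 0.01768 = 0.7262
β_Talbot = 0.03270 / 0.01768 = 1.8495
β_P = Σ w_i β_i = 0.25×1.3122 + 0.24×1.0724 + 0.04×0.3015 + 0.23×0.7262 + 0.24×1.8495 = 1.2084
MRP = 13.11% − 4.02% = 9.09%
E(R_P) = R_f + β_P × MRP = 4.02% + 1.2084 × 9.09% = 15.00%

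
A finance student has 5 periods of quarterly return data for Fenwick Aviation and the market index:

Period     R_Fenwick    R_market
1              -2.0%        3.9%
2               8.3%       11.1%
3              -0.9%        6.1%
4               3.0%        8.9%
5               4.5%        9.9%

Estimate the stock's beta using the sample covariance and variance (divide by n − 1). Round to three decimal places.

1.369

Mean R_i = (-2.0 + 8.3 − 0.9 + 3.0 + 4.5) / 5 = 2.5800%
Mean R_m = (3.9 + 11.1 + 6.1 + 8.9 + 9.9) / 5 = 7.9800%
Σ(R_i − R̄_i)(R_m − R̄_m) = 47.1480  ⇒  Cov = 47.1480 / 4 = 11.7870
Σ(R_m − R̄_m)² = 34.4480  ⇒  Var(R_m) = 34.4480 / 4 = 8.6120
β = Cov / Var(R_m) = 11.7870 / 8.6120 = 1.3687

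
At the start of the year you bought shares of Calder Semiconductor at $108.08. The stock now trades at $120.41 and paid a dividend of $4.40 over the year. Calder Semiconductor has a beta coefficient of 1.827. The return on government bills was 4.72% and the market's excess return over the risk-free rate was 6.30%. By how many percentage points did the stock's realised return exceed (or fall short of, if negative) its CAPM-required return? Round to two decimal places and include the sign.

Realised HPR = (P1 + D1 − P0) / P0 = (120.41 + 4.40 − 108.08) / 108.08 = 16.73 / 108.08 = 15.4793%
CAPM required = R_f + β·MRP = 4.72% + 1.827 × 6.30% = 16.23010%
α = realised − required = 15.4793% − 16.23010% = -0.75%

-0.75%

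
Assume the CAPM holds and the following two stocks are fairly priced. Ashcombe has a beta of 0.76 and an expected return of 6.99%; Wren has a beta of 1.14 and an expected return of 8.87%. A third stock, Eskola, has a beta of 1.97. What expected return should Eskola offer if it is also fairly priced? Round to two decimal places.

MRP (SML slope) = (8.87% − 6.99%) / (1.14 − 0.76) = 1.88% / 0.38 = 4.9474%
R_f (intercept) = 6.99% − 0.76 × 4.9474% = 3.2300%
E(R_Eskola) = R_f + β × MRP = 3.2300% + 1.97 × 4.9474% = 12.98%

12.98%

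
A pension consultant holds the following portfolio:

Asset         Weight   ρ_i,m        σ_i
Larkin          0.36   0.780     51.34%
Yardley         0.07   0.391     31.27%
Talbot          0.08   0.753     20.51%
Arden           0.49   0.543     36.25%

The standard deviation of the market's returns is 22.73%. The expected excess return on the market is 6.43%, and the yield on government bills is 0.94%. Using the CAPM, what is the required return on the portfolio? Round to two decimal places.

β_Larkin = 0.780 × 51.34% / 22.73% = 1.7618
β_Yardley = 0.391 × 31.27% / 22.73% = 0.5379
β_Talbot = 0.753 × 20.51% / 22.73% = 0.6795
β_Arden = 0.543 × 36.25% / 22.73% = 0.8660
β_P = Σ w_i β_i = 0.36×1.7618 + 0.07×0.5379 + 0.08×0.6795 + 0.49×0.8660 = 1.1506
E(R_P) = R_f + β_P × MRP = 0.94% + 1.1506 × 6.43% = 8.34%

8.34%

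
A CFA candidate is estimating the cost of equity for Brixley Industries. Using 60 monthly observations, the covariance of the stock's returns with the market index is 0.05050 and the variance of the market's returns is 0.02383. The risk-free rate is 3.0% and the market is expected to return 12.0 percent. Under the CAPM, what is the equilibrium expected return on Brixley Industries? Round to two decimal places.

22.07%

β = Cov(R_i, R_m) / Var(R_m) = 0.05050 / 0.02383 = 2.1192
MRP = 12.0% − 3.0% = 9.00%
E(R) = R_f + β × MRP = 3.0% + 2.1192 × 9.0% = 22.07%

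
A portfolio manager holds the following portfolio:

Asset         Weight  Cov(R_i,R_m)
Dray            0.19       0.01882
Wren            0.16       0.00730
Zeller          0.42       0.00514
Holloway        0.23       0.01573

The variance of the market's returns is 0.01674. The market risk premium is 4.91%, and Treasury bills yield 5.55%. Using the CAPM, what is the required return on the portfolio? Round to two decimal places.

β_Dray = 0.01882 / 0.01674 = 1.1243
β_Wren = 0.00730 / 0.01674 = 0.4361
β_Zeller = 0.00514 / 0.01674 = 0.3070
β_Holloway = 0.01573 / 0.01674 = 0.9397
β_P = Σ w_i β_i = 0.19×1.1243 + 0.16×0.4361 + 0.42×0.3070 + 0.23×0.9397 = 0.6285
E(R_P) = R_f + β_P × MRP = 5.55% + 0.6285 × 4.91% = 8.64%

8.64%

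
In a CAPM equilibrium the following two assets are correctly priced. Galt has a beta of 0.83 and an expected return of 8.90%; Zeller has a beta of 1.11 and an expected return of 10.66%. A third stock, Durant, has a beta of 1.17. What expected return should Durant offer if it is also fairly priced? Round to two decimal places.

MRP (SML slope) = (10.66% − 8.90%) / (1.11 − 0.83) = 1.76% / 0.28 = 6.2857%
R_f (intercept) = 8.90% − 0.83 × 6.2857% = 3.6829%
E(R_Durant) = R_f + β × MRP = 3.6829% + 1.17 × 6.2857% = 11.04%

11.04%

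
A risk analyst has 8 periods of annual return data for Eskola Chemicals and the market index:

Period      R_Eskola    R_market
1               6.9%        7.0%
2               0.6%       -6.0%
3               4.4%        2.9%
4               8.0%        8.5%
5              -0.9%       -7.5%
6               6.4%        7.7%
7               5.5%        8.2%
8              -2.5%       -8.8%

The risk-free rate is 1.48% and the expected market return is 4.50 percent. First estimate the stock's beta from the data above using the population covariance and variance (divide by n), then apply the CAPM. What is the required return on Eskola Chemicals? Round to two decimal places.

Mean R_i = (6.9 + 0.6 + 4.4 + 8.0 − 0.9 + 6.4 + 5.5 − 2.5) / 8 = 3.5500%
Mean R_m = (7.0 − 6.0 + 2.9 + 8.5 − 7.5 + 7.7 + 8.2 − 8.8) / 8 = 1.5000%
Σ(R_i − R̄_i)(R_m − R̄_m) = 205.9900  ⇒  Cov = 205.9900 / 8 = 25.7488
Σ(R_m − R̄_m)² = 407.8800  ⇒  Var(R_m) = 407.8800 / 8 = 50.9850
β = Cov / Var(R_m) = 25.7488 / 50.9850 = 0.5050
MRP = 4.50% − 1.48% = 3.02%
E(R) = R_f + β × MRP = 1.48% + 0.5050 × 3.02% = 3.01%

3.01%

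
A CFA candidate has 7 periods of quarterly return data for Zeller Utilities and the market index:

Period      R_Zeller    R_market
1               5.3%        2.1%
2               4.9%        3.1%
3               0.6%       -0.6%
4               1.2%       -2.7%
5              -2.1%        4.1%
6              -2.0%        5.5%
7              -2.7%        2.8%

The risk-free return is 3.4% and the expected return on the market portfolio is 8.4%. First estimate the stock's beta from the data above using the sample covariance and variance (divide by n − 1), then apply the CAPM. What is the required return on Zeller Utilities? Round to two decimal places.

Mean R_i = (5.3 + 4.9 + 0.6 + 1.2 − 2.1 − 2.0 − 2.7) / 7 = 0.7429%
Mean R_m = (2.1 + 3.1 − 0.6 − 2.7 + 4.1 + 5.5 + 2.8) / 7 = 2.0429%
Σ(R_i − R̄_i)(R_m − R̄_m) = -15.0729  ⇒  Cov = -15.0729 / 6 = -2.5122
Σ(R_m − R̄_m)² = 47.3571  ⇒  Var(R_m) = 47.3571 / 6 = 7.8929
β = Cov / Var(R_m) = -2.5122 / 7.8929 = -0.3183
MRP = 8.4% − 3.4% = 5.00%
E(R) = R_f + β × MRP = 3.4% + -0.3183 × 5.0% = 1.81%

1.81%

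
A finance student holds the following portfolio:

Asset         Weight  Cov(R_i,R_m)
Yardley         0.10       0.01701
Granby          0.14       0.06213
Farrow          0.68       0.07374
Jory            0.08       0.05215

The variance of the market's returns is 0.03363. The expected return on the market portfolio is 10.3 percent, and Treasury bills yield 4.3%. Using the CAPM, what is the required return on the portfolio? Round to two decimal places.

β_Yardley = 0.01701 / 0.03363 = 0.5058
β_Granby = 0.06213 / 0.03363 = 1.8475
β_Farrow = 0.07374 / 0.03363 = 2.1927
β_Jory = 0.05215 / 0.03363 = 1.5507
β_P = Σ w_i β_i = 0.10×0.5058 + 0.14×1.8475 + 0.68×2.1927 + 0.08×1.5507 = 1.9243
MRP = 10.3% − 4.3% = 6.00%
E(R_P) = R_f + β_P × MRP = 4.3% + 1.9243 × 6.0% = 15.85%

15.85%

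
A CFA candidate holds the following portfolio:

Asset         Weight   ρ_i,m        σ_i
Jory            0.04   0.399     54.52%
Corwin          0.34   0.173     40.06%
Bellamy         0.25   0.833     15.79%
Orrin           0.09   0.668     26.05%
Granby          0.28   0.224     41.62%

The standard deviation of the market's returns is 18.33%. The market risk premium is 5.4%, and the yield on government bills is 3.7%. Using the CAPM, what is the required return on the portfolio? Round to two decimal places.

β_Jory = 0.399 × 54.52% / 18.33% = 1.1868
β_Corwin = 0.173 × 40.06% / 18.33% = 0.3781
β_Bellamy = 0.833 × 15.79% / 18.33% = 0.7176
β_Orrin = 0.668 × 26.05% / 18.33% = 0.9493
β_Granby = 0.224 × 41.62% / 18.33% = 0.5086
β_P = Σ w_i β_i = 0.04×1.1868 + 0.34×0.3781 + 0.25×0.7176 + 0.09×0.9493 + 0.28×0.5086 = 0.5833
E(R_P) = R_f + β_P × MRP = 3.7% + 0.5833 × 5.4% = 6.85%

6.85%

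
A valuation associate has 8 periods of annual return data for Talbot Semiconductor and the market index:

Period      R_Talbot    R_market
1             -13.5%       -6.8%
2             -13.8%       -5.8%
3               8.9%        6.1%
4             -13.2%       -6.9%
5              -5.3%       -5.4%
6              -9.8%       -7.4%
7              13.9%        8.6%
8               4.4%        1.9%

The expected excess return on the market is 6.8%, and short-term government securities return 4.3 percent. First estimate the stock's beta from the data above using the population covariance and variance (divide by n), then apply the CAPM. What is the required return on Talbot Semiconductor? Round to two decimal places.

Mean R_i = (-13.5 − 13.8 + 8.9 − 13.2 − 5.3 − 9.8 + 13.9 + 4.4) / 8 = -3.5500%
Mean R_m = (-6.8 − 5.8 + 6.1 − 6.9 − 5.4 − 7.4 + 8.6 + 1.9) / 8 = -1.9625%
Σ(R_i − R̄_i)(R_m − R̄_m) = 490.5150  ⇒  Cov = 490.5150 / 8 = 61.3144
Σ(R_m − R̄_m)² = 295.3788  ⇒  Var(R_m) = 295.3788 / 8 = 36.9224
β = Cov / Var(R_m) = 61.3144 / 36.9224 = 1.6606
E(R) = R_f + β × MRP = 4.3% + 1.6606 × 6.8% = 15.59%

15.59%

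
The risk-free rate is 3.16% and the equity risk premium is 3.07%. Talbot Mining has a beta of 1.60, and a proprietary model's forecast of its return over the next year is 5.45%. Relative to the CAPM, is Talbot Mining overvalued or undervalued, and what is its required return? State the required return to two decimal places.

Overvalued; required return 8.07%

Required return = R_f + β·MRP = 3.16% + 1.60 × 3.07% = 8.07%
Forecast 5.45% < required 8.07% → the stock plots below the SML → overvalued.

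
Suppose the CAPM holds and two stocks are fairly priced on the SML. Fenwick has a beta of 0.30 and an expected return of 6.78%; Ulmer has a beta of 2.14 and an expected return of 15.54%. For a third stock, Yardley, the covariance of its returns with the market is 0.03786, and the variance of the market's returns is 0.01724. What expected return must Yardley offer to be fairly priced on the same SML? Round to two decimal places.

15.81%

MRP = (15.54% − 6.78%) / (2.14 − 0.30) = 4.7609%
R_f = 6.78% − 0.30 × 4.7609% = 5.3517%
β_Yardley = Cov / Var(R_m) = 0.03786 / 0.01724 = 2.1961
E(R_Yardley) = R_f + β × MRP = 5.3517% + 2.1961 × 4.7609% = 15.81%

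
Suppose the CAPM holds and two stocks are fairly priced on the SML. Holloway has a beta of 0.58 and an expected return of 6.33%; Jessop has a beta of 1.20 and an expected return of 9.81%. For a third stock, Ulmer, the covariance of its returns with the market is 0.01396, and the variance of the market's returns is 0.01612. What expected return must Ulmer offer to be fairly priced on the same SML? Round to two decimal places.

7.94%

MRP = (9.81% − 6.33%) / (1.20 − 0.58) = 5.6129%
R_f = 6.33% − 0.58 × 5.6129% = 3.0745%
β_Ulmer = Cov / Var(R_m) = 0.01396 / 0.01612 = 0.8660
E(R_Ulmer) = R_f + β × MRP = 3.0745% + 0.8660 × 5.6129% = 7.94%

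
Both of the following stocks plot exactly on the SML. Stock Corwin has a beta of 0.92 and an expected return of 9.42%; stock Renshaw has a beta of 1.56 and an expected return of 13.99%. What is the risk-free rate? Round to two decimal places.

2.85%

Both satisfy E(R) = R_f + β·MRP, so the slope of the SML is
MRP = (13.99% − 9.42%) / (1.56 − 0.92) = 4.57% / 0.64 = 7.1406%
R_f = E(R_Corwin) − β_Corwin·MRP = 9.42% − 0.92 × 7.1406% = 2.8506%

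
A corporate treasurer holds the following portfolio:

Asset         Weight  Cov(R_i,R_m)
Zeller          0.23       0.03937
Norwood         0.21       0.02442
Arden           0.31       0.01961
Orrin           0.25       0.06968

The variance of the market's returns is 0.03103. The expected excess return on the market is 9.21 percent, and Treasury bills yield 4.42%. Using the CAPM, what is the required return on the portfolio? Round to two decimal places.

β_Zeller = 0.03937 / 0.03103 = 1.2688
β_Norwood = 0.02442 / 0.03103 = 0.7870
β_Arden = 0.01961 / 0.03103 = 0.6320
β_Orrin = 0.06968 / 0.03103 = 2.2456
β_P = Σ w_i β_i = 0.23×1.2688 + 0.21×0.7870 + 0.31×0.6320 + 0.25×2.2456 = 1.2144
E(R_P) = R_f + β_P × MRP = 4.42% + 1.2144 × 9.21% = 15.60%

15.60%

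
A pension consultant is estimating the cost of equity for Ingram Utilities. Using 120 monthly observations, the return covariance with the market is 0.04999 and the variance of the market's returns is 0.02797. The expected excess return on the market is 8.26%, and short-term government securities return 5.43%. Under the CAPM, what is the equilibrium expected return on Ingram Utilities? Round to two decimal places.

β = Cov(R_i, R_m) / Var(R_m) = 0.04999 / 0.02797 = 1.7873
E(R) = R_f + β × MRP = 5.43% + 1.7873 × 8.26% = 20.19%

20.19%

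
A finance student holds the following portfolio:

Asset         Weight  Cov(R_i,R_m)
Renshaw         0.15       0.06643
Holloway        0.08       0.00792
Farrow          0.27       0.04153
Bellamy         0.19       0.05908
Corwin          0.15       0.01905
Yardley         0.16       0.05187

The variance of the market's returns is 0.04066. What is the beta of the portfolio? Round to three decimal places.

β_Renshaw = 0.06643 / 0.04066 = 1.6338
β_Holloway = 0.00792 / 0.04066 = 0.1948
β_Farrow = 0.04153 / 0.04066 = 1.0214
β_Bellamy = 0.05908 / 0.04066 = 1.4530
β_Corwin = 0.01905 / 0.04066 = 0.4685
β_Yardley = 0.05187 / 0.04066 = 1.2757
β_P = Σ w_i β_i = 0.15×1.6338 + 0.08×0.1948 + 0.27×1.0214 + 0.19×1.4530 + 0.15×0.4685 + 0.16×1.2757 = 1.0869

1.087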